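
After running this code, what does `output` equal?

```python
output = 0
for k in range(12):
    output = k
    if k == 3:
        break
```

Let's trace through this code step by step.

Initialize: output = 0
Entering loop: for k in range(12):

After execution: output = 3
3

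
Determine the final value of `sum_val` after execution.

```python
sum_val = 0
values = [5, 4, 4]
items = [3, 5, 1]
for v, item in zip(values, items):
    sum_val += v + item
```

Let's trace through this code step by step.

Initialize: sum_val = 0
Initialize: values = [5, 4, 4]
Initialize: items = [3, 5, 1]
Entering loop: for v, item in zip(values, items):

After execution: sum_val = 22
22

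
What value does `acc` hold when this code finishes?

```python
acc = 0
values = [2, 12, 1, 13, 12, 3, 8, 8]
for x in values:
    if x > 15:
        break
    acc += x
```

Let's trace through this code step by step.

Initialize: acc = 0
Initialize: values = [2, 12, 1, 13, 12, 3, 8, 8]
Entering loop: for x in values:

After execution: acc = 59
59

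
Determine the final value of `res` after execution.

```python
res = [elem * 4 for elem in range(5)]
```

Let's trace through this code step by step.

Initialize: res = [elem * 4 for elem in range(5)]

After execution: res = [0, 4, 8, 12, 16]
[0, 4, 8, 12, 16]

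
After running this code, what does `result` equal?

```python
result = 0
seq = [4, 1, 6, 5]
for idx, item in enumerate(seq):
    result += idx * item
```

Let's trace through this code step by step.

Initialize: result = 0
Initialize: seq = [4, 1, 6, 5]
Entering loop: for idx, item in enumerate(seq):

After execution: result = 28
28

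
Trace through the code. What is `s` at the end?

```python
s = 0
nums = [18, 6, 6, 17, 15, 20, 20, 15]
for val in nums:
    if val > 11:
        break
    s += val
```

Let's trace through this code step by step.

Initialize: s = 0
Initialize: nums = [18, 6, 6, 17, 15, 20, 20, 15]
Entering loop: for val in nums:

After execution: s = 0
0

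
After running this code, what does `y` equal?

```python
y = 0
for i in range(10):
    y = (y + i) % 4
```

Let's trace through this code step by step.

Initialize: y = 0
Entering loop: for i in range(10):

After execution: y = 1
1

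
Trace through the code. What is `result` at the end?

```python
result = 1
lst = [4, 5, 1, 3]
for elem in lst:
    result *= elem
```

Let's trace through this code step by step.

Initialize: result = 1
Initialize: lst = [4, 5, 1, 3]
Entering loop: for elem in lst:

After execution: result = 60
60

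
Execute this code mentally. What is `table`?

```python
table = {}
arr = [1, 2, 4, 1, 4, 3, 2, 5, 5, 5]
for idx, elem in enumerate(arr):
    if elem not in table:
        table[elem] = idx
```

Let's trace through this code step by step.

Initialize: table = {}
Initialize: arr = [1, 2, 4, 1, 4, 3, 2, 5, 5, 5]
Entering loop: for idx, elem in enumerate(arr):

After execution: table = {1: 0, 2: 1, 4: 2, 3: 5, 5: 7}
{1: 0, 2: 1, 4: 2, 3: 5, 5: 7}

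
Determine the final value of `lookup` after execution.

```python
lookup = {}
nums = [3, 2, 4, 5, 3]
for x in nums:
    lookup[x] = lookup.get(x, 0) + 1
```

Let's trace through this code step by step.

Initialize: lookup = {}
Initialize: nums = [3, 2, 4, 5, 3]
Entering loop: for x in nums:

After execution: lookup = {3: 2, 2: 1, 4: 1, 5: 1}
{3: 2, 2: 1, 4: 1, 5: 1}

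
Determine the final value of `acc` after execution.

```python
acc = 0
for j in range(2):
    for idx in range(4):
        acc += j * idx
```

Let's trace through this code step by step.

Initialize: acc = 0
Entering loop: for j in range(2):

After execution: acc = 6
6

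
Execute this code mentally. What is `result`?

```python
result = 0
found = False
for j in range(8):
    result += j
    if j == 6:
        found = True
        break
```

Let's trace through this code step by step.

Initialize: result = 0
Initialize: found = False
Entering loop: for j in range(8):

After execution: result = 21
21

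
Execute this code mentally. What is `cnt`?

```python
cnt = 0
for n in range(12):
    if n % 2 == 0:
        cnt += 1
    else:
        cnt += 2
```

Let's trace through this code step by step.

Initialize: cnt = 0
Entering loop: for n in range(12):

After execution: cnt = 18
18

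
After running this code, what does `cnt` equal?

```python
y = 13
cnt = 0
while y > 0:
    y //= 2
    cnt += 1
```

Let's trace through this code step by step.

Initialize: y = 13
Initialize: cnt = 0
Entering loop: while y > 0:

After execution: cnt = 4
4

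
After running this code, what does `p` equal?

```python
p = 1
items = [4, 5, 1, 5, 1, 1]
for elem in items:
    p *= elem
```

Let's trace through this code step by step.

Initialize: p = 1
Initialize: items = [4, 5, 1, 5, 1, 1]
Entering loop: for elem in items:

After execution: p = 100
100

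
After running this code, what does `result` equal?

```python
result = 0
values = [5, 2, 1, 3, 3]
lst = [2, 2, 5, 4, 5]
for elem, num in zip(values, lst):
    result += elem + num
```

Let's trace through this code step by step.

Initialize: result = 0
Initialize: values = [5, 2, 1, 3, 3]
Initialize: lst = [2, 2, 5, 4, 5]
Entering loop: for elem, num in zip(values, lst):

After execution: result = 32
32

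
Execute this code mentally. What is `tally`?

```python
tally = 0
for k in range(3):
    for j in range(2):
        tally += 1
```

Let's trace through this code step by step.

Initialize: tally = 0
Entering loop: for k in range(3):

After execution: tally = 6
6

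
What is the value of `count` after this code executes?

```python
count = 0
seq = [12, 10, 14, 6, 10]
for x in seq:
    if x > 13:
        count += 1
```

Let's trace through this code step by step.

Initialize: count = 0
Initialize: seq = [12, 10, 14, 6, 10]
Entering loop: for x in seq:

After execution: count = 1
1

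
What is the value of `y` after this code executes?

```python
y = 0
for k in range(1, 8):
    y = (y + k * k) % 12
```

Let's trace through this code step by step.

Initialize: y = 0
Entering loop: for k in range(1, 8):

After execution: y = 8
8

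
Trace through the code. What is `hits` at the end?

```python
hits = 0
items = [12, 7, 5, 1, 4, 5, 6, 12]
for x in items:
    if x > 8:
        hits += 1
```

Let's trace through this code step by step.

Initialize: hits = 0
Initialize: items = [12, 7, 5, 1, 4, 5, 6, 12]
Entering loop: for x in items:

After execution: hits = 2
2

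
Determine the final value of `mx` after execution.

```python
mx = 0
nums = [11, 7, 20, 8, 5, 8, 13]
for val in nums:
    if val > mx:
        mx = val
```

Let's trace through this code step by step.

Initialize: mx = 0
Initialize: nums = [11, 7, 20, 8, 5, 8, 13]
Entering loop: for val in nums:

After execution: mx = 20
20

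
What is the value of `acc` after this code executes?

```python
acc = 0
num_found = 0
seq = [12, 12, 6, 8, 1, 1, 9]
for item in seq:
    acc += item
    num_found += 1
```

Let's trace through this code step by step.

Initialize: acc = 0
Initialize: num_found = 0
Initialize: seq = [12, 12, 6, 8, 1, 1, 9]
Entering loop: for item in seq:

After execution: acc = 49
49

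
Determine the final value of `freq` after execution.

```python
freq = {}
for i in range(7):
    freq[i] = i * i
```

Let's trace through this code step by step.

Initialize: freq = {}
Entering loop: for i in range(7):

After execution: freq = {0: 0, 1: 1, 2: 4, 3: 9, 4: 16, 5: 25, 6: 36}
{0: 0, 1: 1, 2: 4, 3: 9, 4: 16, 5: 25, 6: 36}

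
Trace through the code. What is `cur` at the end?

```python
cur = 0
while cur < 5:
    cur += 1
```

Let's trace through this code step by step.

Initialize: cur = 0
Entering loop: while cur < 5:

After execution: cur = 5
5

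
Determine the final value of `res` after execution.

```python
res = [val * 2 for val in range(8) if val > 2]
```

Let's trace through this code step by step.

Initialize: res = [val * 2 for val in range(8) if val > 2]

After execution: res = [6, 8, 10, 12, 14]
[6, 8, 10, 12, 14]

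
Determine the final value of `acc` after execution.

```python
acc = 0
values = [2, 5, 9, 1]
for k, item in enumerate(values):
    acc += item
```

Let's trace through this code step by step.

Initialize: acc = 0
Initialize: values = [2, 5, 9, 1]
Entering loop: for k, item in enumerate(values):

After execution: acc = 17
17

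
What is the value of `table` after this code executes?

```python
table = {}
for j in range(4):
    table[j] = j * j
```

Let's trace through this code step by step.

Initialize: table = {}
Entering loop: for j in range(4):

After execution: table = {0: 0, 1: 1, 2: 4, 3: 9}
{0: 0, 1: 1, 2: 4, 3: 9}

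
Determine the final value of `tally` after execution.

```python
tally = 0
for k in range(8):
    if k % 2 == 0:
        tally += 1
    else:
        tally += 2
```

Let's trace through this code step by step.

Initialize: tally = 0
Entering loop: for k in range(8):

After execution: tally = 12
12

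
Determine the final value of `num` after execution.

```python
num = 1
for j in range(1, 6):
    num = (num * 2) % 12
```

Let's trace through this code step by step.

Initialize: num = 1
Entering loop: for j in range(1, 6):

After execution: num = 8
8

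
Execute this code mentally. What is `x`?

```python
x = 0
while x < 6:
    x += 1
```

Let's trace through this code step by step.

Initialize: x = 0
Entering loop: while x < 6:

After execution: x = 6
6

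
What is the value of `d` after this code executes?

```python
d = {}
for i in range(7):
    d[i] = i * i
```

Let's trace through this code step by step.

Initialize: d = {}
Entering loop: for i in range(7):

After execution: d = {0: 0, 1: 1, 2: 4, 3: 9, 4: 16, 5: 25, 6: 36}
{0: 0, 1: 1, 2: 4, 3: 9, 4: 16, 5: 25, 6: 36}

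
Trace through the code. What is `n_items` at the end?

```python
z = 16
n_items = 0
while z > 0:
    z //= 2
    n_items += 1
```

Let's trace through this code step by step.

Initialize: z = 16
Initialize: n_items = 0
Entering loop: while z > 0:

After execution: n_items = 5
5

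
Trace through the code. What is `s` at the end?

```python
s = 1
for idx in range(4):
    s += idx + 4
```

Let's trace through this code step by step.

Initialize: s = 1
Entering loop: for idx in range(4):

After execution: s = 23
23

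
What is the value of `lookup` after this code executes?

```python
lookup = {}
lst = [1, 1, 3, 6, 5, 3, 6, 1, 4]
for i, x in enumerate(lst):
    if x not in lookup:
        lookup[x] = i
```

Let's trace through this code step by step.

Initialize: lookup = {}
Initialize: lst = [1, 1, 3, 6, 5, 3, 6, 1, 4]
Entering loop: for i, x in enumerate(lst):

After execution: lookup = {1: 0, 3: 2, 6: 3, 5: 4, 4: 8}
{1: 0, 3: 2, 6: 3, 5: 4, 4: 8}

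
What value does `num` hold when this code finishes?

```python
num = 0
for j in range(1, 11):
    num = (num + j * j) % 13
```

Let's trace through this code step by step.

Initialize: num = 0
Entering loop: for j in range(1, 11):

After execution: num = 8
8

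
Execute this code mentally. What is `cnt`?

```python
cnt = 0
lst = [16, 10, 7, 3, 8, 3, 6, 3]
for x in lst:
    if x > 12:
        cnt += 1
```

Let's trace through this code step by step.

Initialize: cnt = 0
Initialize: lst = [16, 10, 7, 3, 8, 3, 6, 3]
Entering loop: for x in lst:

After execution: cnt = 1
1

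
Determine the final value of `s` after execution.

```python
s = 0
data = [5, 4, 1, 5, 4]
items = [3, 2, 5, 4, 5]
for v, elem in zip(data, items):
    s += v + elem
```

Let's trace through this code step by step.

Initialize: s = 0
Initialize: data = [5, 4, 1, 5, 4]
Initialize: items = [3, 2, 5, 4, 5]
Entering loop: for v, elem in zip(data, items):

After execution: s = 38
38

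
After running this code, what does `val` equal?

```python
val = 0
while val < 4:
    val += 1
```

Let's trace through this code step by step.

Initialize: val = 0
Entering loop: while val < 4:

After execution: val = 4
4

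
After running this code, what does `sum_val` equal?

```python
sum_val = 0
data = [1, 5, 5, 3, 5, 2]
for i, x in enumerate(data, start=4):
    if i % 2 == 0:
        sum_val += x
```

Let's trace through this code step by step.

Initialize: sum_val = 0
Initialize: data = [1, 5, 5, 3, 5, 2]
Entering loop: for i, x in enumerate(data, start=4):

After execution: sum_val = 11
11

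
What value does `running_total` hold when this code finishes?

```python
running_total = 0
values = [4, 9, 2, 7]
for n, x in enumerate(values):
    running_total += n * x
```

Let's trace through this code step by step.

Initialize: running_total = 0
Initialize: values = [4, 9, 2, 7]
Entering loop: for n, x in enumerate(values):

After execution: running_total = 34
34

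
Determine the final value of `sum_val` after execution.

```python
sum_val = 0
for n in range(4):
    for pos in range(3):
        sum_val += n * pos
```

Let's trace through this code step by step.

Initialize: sum_val = 0
Entering loop: for n in range(4):

After execution: sum_val = 18
18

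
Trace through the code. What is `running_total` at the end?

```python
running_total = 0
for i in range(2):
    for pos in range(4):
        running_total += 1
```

Let's trace through this code step by step.

Initialize: running_total = 0
Entering loop: for i in range(2):

After execution: running_total = 8
8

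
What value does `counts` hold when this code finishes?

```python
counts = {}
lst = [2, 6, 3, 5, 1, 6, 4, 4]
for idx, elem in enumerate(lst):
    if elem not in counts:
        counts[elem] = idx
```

Let's trace through this code step by step.

Initialize: counts = {}
Initialize: lst = [2, 6, 3, 5, 1, 6, 4, 4]
Entering loop: for idx, elem in enumerate(lst):

After execution: counts = {2: 0, 6: 1, 3: 2, 5: 3, 1: 4, 4: 6}
{2: 0, 6: 1, 3: 2, 5: 3, 1: 4, 4: 6}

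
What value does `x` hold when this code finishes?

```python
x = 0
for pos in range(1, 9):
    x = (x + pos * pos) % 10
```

Let's trace through this code step by step.

Initialize: x = 0
Entering loop: for pos in range(1, 9):

After execution: x = 4
4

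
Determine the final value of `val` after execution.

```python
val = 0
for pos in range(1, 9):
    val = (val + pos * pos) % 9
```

Let's trace through this code step by step.

Initialize: val = 0
Entering loop: for pos in range(1, 9):

After execution: val = 6
6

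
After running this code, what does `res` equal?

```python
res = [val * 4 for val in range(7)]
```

Let's trace through this code step by step.

Initialize: res = [val * 4 for val in range(7)]

After execution: res = [0, 4, 8, 12, 16, 20, 24]
[0, 4, 8, 12, 16, 20, 24]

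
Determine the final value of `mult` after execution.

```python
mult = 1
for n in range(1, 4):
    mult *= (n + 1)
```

Let's trace through this code step by step.

Initialize: mult = 1
Entering loop: for n in range(1, 4):

After execution: mult = 24
24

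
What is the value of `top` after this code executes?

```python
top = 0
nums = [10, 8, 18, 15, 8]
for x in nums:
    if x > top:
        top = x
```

Let's trace through this code step by step.

Initialize: top = 0
Initialize: nums = [10, 8, 18, 15, 8]
Entering loop: for x in nums:

After execution: top = 18
18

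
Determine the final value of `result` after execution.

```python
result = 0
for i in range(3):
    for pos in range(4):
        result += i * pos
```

Let's trace through this code step by step.

Initialize: result = 0
Entering loop: for i in range(3):

After execution: result = 18
18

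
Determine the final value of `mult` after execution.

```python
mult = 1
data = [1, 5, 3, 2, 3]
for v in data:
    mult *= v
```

Let's trace through this code step by step.

Initialize: mult = 1
Initialize: data = [1, 5, 3, 2, 3]
Entering loop: for v in data:

After execution: mult = 90
90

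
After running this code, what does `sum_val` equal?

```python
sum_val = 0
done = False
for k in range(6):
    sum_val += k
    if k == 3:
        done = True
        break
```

Let's trace through this code step by step.

Initialize: sum_val = 0
Initialize: done = False
Entering loop: for k in range(6):

After execution: sum_val = 6
6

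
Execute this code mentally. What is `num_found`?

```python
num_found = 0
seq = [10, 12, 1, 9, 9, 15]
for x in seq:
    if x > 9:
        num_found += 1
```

Let's trace through this code step by step.

Initialize: num_found = 0
Initialize: seq = [10, 12, 1, 9, 9, 15]
Entering loop: for x in seq:

After execution: num_found = 3
3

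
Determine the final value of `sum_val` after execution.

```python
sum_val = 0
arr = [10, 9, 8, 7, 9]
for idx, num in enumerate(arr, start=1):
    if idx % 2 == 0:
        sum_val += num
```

Let's trace through this code step by step.

Initialize: sum_val = 0
Initialize: arr = [10, 9, 8, 7, 9]
Entering loop: for idx, num in enumerate(arr, start=1):

After execution: sum_val = 16
16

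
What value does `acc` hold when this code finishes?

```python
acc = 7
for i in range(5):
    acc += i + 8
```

Let's trace through this code step by step.

Initialize: acc = 7
Entering loop: for i in range(5):

After execution: acc = 57
57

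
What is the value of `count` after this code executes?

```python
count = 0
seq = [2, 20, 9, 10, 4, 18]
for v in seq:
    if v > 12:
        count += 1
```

Let's trace through this code step by step.

Initialize: count = 0
Initialize: seq = [2, 20, 9, 10, 4, 18]
Entering loop: for v in seq:

After execution: count = 2
2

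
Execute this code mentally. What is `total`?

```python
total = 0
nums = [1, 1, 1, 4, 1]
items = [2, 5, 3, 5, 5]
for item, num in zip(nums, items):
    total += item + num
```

Let's trace through this code step by step.

Initialize: total = 0
Initialize: nums = [1, 1, 1, 4, 1]
Initialize: items = [2, 5, 3, 5, 5]
Entering loop: for item, num in zip(nums, items):

After execution: total = 28
28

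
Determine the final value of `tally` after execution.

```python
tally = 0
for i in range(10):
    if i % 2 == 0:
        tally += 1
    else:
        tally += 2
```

Let's trace through this code step by step.

Initialize: tally = 0
Entering loop: for i in range(10):

After execution: tally = 15
15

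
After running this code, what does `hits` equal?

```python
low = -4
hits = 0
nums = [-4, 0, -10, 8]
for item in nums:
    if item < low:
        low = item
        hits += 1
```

Let's trace through this code step by step.

Initialize: low = -4
Initialize: hits = 0
Initialize: nums = [-4, 0, -10, 8]
Entering loop: for item in nums:

After execution: hits = 1
1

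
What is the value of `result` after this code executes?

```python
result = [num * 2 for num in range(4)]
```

Let's trace through this code step by step.

Initialize: result = [num * 2 for num in range(4)]

After execution: result = [0, 2, 4, 6]
[0, 2, 4, 6]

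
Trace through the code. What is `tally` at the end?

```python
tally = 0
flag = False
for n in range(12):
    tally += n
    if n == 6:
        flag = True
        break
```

Let's trace through this code step by step.

Initialize: tally = 0
Initialize: flag = False
Entering loop: for n in range(12):

After execution: tally = 21
21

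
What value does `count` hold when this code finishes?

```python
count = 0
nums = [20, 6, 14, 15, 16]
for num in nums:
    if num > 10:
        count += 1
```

Let's trace through this code step by step.

Initialize: count = 0
Initialize: nums = [20, 6, 14, 15, 16]
Entering loop: for num in nums:

After execution: count = 4
4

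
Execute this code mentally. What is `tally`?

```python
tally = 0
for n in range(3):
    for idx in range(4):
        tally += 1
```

Let's trace through this code step by step.

Initialize: tally = 0
Entering loop: for n in range(3):

After execution: tally = 12
12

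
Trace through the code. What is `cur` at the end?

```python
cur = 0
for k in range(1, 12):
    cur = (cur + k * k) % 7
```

Let's trace through this code step by step.

Initialize: cur = 0
Entering loop: for k in range(1, 12):

After execution: cur = 2
2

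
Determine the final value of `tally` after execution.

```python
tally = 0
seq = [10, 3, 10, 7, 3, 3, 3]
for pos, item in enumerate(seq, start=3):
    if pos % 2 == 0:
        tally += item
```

Let's trace through this code step by step.

Initialize: tally = 0
Initialize: seq = [10, 3, 10, 7, 3, 3, 3]
Entering loop: for pos, item in enumerate(seq, start=3):

After execution: tally = 13
13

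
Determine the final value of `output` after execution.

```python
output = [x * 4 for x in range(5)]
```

Let's trace through this code step by step.

Initialize: output = [x * 4 for x in range(5)]

After execution: output = [0, 4, 8, 12, 16]
[0, 4, 8, 12, 16]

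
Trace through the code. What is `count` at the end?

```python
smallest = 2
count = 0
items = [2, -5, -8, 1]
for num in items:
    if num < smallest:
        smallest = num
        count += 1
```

Let's trace through this code step by step.

Initialize: smallest = 2
Initialize: count = 0
Initialize: items = [2, -5, -8, 1]
Entering loop: for num in items:

After execution: count = 2
2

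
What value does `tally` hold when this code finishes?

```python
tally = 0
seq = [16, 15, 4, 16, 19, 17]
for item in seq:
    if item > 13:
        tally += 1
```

Let's trace through this code step by step.

Initialize: tally = 0
Initialize: seq = [16, 15, 4, 16, 19, 17]
Entering loop: for item in seq:

After execution: tally = 5
5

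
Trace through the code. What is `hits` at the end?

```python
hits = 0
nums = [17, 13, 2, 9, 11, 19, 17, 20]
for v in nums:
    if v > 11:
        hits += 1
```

Let's trace through this code step by step.

Initialize: hits = 0
Initialize: nums = [17, 13, 2, 9, 11, 19, 17, 20]
Entering loop: for v in nums:

After execution: hits = 5
5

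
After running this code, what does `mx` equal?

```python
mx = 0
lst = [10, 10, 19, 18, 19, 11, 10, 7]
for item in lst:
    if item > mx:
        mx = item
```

Let's trace through this code step by step.

Initialize: mx = 0
Initialize: lst = [10, 10, 19, 18, 19, 11, 10, 7]
Entering loop: for item in lst:

After execution: mx = 19
19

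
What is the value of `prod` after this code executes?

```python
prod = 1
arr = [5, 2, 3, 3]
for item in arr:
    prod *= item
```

Let's trace through this code step by step.

Initialize: prod = 1
Initialize: arr = [5, 2, 3, 3]
Entering loop: for item in arr:

After execution: prod = 90
90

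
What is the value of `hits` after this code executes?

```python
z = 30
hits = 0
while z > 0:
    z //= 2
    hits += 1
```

Let's trace through this code step by step.

Initialize: z = 30
Initialize: hits = 0
Entering loop: while z > 0:

After execution: hits = 5
5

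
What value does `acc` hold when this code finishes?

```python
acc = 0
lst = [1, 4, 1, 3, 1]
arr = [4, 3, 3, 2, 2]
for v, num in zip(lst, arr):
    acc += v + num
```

Let's trace through this code step by step.

Initialize: acc = 0
Initialize: lst = [1, 4, 1, 3, 1]
Initialize: arr = [4, 3, 3, 2, 2]
Entering loop: for v, num in zip(lst, arr):

After execution: acc = 24
24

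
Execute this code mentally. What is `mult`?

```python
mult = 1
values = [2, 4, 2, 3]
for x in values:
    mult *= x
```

Let's trace through this code step by step.

Initialize: mult = 1
Initialize: values = [2, 4, 2, 3]
Entering loop: for x in values:

After execution: mult = 48
48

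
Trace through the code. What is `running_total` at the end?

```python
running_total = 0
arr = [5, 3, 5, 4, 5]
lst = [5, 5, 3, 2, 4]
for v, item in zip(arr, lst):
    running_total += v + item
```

Let's trace through this code step by step.

Initialize: running_total = 0
Initialize: arr = [5, 3, 5, 4, 5]
Initialize: lst = [5, 5, 3, 2, 4]
Entering loop: for v, item in zip(arr, lst):

After execution: running_total = 41
41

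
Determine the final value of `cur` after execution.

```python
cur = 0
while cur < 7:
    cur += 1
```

Let's trace through this code step by step.

Initialize: cur = 0
Entering loop: while cur < 7:

After execution: cur = 7
7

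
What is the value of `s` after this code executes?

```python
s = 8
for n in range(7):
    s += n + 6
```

Let's trace through this code step by step.

Initialize: s = 8
Entering loop: for n in range(7):

After execution: s = 71
71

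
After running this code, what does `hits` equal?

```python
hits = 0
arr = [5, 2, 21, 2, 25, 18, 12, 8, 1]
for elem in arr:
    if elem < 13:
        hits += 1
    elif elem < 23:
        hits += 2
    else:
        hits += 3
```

Let's trace through this code step by step.

Initialize: hits = 0
Initialize: arr = [5, 2, 21, 2, 25, 18, 12, 8, 1]
Entering loop: for elem in arr:

After execution: hits = 13
13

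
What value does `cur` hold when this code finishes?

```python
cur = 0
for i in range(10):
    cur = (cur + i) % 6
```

Let's trace through this code step by step.

Initialize: cur = 0
Entering loop: for i in range(10):

After execution: cur = 3
3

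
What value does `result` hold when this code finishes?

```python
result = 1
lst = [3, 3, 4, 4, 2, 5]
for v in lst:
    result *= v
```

Let's trace through this code step by step.

Initialize: result = 1
Initialize: lst = [3, 3, 4, 4, 2, 5]
Entering loop: for v in lst:

After execution: result = 1440
1440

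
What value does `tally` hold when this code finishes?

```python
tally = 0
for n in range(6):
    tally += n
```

Let's trace through this code step by step.

Initialize: tally = 0
Entering loop: for n in range(6):

After execution: tally = 15
15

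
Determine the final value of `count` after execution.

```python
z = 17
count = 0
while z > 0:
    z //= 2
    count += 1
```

Let's trace through this code step by step.

Initialize: z = 17
Initialize: count = 0
Entering loop: while z > 0:

After execution: count = 5
5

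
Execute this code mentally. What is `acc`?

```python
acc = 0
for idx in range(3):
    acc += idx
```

Let's trace through this code step by step.

Initialize: acc = 0
Entering loop: for idx in range(3):

After execution: acc = 3
3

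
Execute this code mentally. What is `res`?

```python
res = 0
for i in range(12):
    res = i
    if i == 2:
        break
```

Let's trace through this code step by step.

Initialize: res = 0
Entering loop: for i in range(12):

After execution: res = 2
2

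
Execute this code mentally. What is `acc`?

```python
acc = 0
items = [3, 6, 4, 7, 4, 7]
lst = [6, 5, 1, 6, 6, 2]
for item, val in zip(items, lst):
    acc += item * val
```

Let's trace through this code step by step.

Initialize: acc = 0
Initialize: items = [3, 6, 4, 7, 4, 7]
Initialize: lst = [6, 5, 1, 6, 6, 2]
Entering loop: for item, val in zip(items, lst):

After execution: acc = 132
132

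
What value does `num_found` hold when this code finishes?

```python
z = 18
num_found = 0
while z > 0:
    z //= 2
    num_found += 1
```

Let's trace through this code step by step.

Initialize: z = 18
Initialize: num_found = 0
Entering loop: while z > 0:

After execution: num_found = 5
5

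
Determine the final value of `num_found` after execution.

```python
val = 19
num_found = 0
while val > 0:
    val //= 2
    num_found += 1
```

Let's trace through this code step by step.

Initialize: val = 19
Initialize: num_found = 0
Entering loop: while val > 0:

After execution: num_found = 5
5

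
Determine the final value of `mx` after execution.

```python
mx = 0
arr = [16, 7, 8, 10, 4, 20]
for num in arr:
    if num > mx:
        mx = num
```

Let's trace through this code step by step.

Initialize: mx = 0
Initialize: arr = [16, 7, 8, 10, 4, 20]
Entering loop: for num in arr:

After execution: mx = 20
20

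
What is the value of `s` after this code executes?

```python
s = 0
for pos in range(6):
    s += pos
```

Let's trace through this code step by step.

Initialize: s = 0
Entering loop: for pos in range(6):

After execution: s = 15
15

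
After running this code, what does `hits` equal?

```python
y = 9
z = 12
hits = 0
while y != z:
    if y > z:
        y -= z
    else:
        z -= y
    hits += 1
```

Let's trace through this code step by step.

Initialize: y = 9
Initialize: z = 12
Initialize: hits = 0
Entering loop: while y != z:

After execution: hits = 3
3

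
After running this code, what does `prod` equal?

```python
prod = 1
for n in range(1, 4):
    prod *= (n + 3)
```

Let's trace through this code step by step.

Initialize: prod = 1
Entering loop: for n in range(1, 4):

After execution: prod = 120
120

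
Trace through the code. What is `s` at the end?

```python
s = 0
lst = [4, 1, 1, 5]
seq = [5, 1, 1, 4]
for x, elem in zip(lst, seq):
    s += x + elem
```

Let's trace through this code step by step.

Initialize: s = 0
Initialize: lst = [4, 1, 1, 5]
Initialize: seq = [5, 1, 1, 4]
Entering loop: for x, elem in zip(lst, seq):

After execution: s = 22
22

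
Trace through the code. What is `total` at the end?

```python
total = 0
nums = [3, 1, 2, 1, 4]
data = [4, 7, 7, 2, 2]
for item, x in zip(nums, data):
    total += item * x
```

Let's trace through this code step by step.

Initialize: total = 0
Initialize: nums = [3, 1, 2, 1, 4]
Initialize: data = [4, 7, 7, 2, 2]
Entering loop: for item, x in zip(nums, data):

After execution: total = 43
43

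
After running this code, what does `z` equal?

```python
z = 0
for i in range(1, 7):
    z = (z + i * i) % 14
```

Let's trace through this code step by step.

Initialize: z = 0
Entering loop: for i in range(1, 7):

After execution: z = 7
7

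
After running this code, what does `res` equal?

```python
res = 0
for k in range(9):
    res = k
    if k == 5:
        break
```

Let's trace through this code step by step.

Initialize: res = 0
Entering loop: for k in range(9):

After execution: res = 5
5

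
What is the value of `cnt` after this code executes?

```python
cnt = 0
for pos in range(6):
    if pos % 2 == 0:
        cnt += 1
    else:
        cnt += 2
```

Let's trace through this code step by step.

Initialize: cnt = 0
Entering loop: for pos in range(6):

After execution: cnt = 9
9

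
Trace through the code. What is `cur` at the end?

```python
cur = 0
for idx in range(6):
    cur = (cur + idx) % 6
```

Let's trace through this code step by step.

Initialize: cur = 0
Entering loop: for idx in range(6):

After execution: cur = 3
3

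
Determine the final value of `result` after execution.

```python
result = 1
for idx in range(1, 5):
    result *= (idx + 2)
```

Let's trace through this code step by step.

Initialize: result = 1
Entering loop: for idx in range(1, 5):

After execution: result = 360
360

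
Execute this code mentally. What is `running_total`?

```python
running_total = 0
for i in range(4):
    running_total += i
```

Let's trace through this code step by step.

Initialize: running_total = 0
Entering loop: for i in range(4):

After execution: running_total = 6
6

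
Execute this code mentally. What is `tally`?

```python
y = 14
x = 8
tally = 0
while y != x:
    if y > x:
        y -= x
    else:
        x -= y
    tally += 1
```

Let's trace through this code step by step.

Initialize: y = 14
Initialize: x = 8
Initialize: tally = 0
Entering loop: while y != x:

After execution: tally = 4
4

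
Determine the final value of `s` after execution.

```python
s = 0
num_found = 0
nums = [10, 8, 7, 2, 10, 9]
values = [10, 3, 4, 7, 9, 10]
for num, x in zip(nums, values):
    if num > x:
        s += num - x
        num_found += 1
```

Let's trace through this code step by step.

Initialize: s = 0
Initialize: num_found = 0
Initialize: nums = [10, 8, 7, 2, 10, 9]
Initialize: values = [10, 3, 4, 7, 9, 10]
Entering loop: for num, x in zip(nums, values):

After execution: s = 9
9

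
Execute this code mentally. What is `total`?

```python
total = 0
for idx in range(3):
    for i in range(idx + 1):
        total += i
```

Let's trace through this code step by step.

Initialize: total = 0
Entering loop: for idx in range(3):

After execution: total = 4
4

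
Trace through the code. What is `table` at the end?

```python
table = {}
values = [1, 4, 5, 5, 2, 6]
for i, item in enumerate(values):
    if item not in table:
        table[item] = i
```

Let's trace through this code step by step.

Initialize: table = {}
Initialize: values = [1, 4, 5, 5, 2, 6]
Entering loop: for i, item in enumerate(values):

After execution: table = {1: 0, 4: 1, 5: 2, 2: 4, 6: 5}
{1: 0, 4: 1, 5: 2, 2: 4, 6: 5}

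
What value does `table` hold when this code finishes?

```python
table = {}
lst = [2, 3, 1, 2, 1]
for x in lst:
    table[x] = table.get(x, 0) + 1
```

Let's trace through this code step by step.

Initialize: table = {}
Initialize: lst = [2, 3, 1, 2, 1]
Entering loop: for x in lst:

After execution: table = {2: 2, 3: 1, 1: 2}
{2: 2, 3: 1, 1: 2}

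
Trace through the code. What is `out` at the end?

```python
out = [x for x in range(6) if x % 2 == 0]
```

Let's trace through this code step by step.

Initialize: out = [x for x in range(6) if x % 2 == 0]

After execution: out = [0, 2, 4]
[0, 2, 4]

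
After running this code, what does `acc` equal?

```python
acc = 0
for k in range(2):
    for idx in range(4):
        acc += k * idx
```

Let's trace through this code step by step.

Initialize: acc = 0
Entering loop: for k in range(2):

After execution: acc = 6
6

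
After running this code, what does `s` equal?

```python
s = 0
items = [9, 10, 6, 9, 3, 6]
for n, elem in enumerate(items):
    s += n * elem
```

Let's trace through this code step by step.

Initialize: s = 0
Initialize: items = [9, 10, 6, 9, 3, 6]
Entering loop: for n, elem in enumerate(items):

After execution: s = 91
91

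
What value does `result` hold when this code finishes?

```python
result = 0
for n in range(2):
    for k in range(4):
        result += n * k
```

Let's trace through this code step by step.

Initialize: result = 0
Entering loop: for n in range(2):

After execution: result = 6
6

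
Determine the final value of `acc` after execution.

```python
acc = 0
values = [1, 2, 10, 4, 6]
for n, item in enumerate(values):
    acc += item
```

Let's trace through this code step by step.

Initialize: acc = 0
Initialize: values = [1, 2, 10, 4, 6]
Entering loop: for n, item in enumerate(values):

After execution: acc = 23
23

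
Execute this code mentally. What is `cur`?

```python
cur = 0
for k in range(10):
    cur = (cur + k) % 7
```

Let's trace through this code step by step.

Initialize: cur = 0
Entering loop: for k in range(10):

After execution: cur = 3
3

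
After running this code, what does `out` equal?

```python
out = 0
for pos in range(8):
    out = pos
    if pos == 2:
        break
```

Let's trace through this code step by step.

Initialize: out = 0
Entering loop: for pos in range(8):

After execution: out = 2
2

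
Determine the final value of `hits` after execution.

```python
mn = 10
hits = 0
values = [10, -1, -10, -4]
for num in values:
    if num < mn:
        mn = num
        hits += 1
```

Let's trace through this code step by step.

Initialize: mn = 10
Initialize: hits = 0
Initialize: values = [10, -1, -10, -4]
Entering loop: for num in values:

After execution: hits = 2
2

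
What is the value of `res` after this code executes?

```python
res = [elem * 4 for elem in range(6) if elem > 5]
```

Let's trace through this code step by step.

Initialize: res = [elem * 4 for elem in range(6) if elem > 5]

After execution: res = []
[]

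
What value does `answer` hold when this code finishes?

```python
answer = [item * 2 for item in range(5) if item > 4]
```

Let's trace through this code step by step.

Initialize: answer = [item * 2 for item in range(5) if item > 4]

After execution: answer = []
[]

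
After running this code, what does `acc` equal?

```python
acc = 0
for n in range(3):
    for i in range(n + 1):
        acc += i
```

Let's trace through this code step by step.

Initialize: acc = 0
Entering loop: for n in range(3):

After execution: acc = 4
4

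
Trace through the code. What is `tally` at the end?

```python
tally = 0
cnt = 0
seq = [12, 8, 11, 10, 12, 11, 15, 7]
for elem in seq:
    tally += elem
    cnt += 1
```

Let's trace through this code step by step.

Initialize: tally = 0
Initialize: cnt = 0
Initialize: seq = [12, 8, 11, 10, 12, 11, 15, 7]
Entering loop: for elem in seq:

After execution: tally = 86
86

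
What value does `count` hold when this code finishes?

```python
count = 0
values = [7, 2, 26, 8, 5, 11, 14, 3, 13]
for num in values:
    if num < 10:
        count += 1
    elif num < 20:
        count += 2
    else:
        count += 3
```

Let's trace through this code step by step.

Initialize: count = 0
Initialize: values = [7, 2, 26, 8, 5, 11, 14, 3, 13]
Entering loop: for num in values:

After execution: count = 14
14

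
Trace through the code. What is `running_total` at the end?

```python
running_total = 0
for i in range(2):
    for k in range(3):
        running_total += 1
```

Let's trace through this code step by step.

Initialize: running_total = 0
Entering loop: for i in range(2):

After execution: running_total = 6
6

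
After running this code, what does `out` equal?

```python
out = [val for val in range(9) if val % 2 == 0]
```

Let's trace through this code step by step.

Initialize: out = [val for val in range(9) if val % 2 == 0]

After execution: out = [0, 2, 4, 6, 8]
[0, 2, 4, 6, 8]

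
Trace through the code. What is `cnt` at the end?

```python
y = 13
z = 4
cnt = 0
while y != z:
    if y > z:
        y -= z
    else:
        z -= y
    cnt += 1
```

Let's trace through this code step by step.

Initialize: y = 13
Initialize: z = 4
Initialize: cnt = 0
Entering loop: while y != z:

After execution: cnt = 6
6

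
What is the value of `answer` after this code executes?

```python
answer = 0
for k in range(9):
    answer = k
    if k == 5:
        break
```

Let's trace through this code step by step.

Initialize: answer = 0
Entering loop: for k in range(9):

After execution: answer = 5
5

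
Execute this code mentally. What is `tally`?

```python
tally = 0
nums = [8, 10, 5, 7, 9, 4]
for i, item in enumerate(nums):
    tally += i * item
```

Let's trace through this code step by step.

Initialize: tally = 0
Initialize: nums = [8, 10, 5, 7, 9, 4]
Entering loop: for i, item in enumerate(nums):

After execution: tally = 97
97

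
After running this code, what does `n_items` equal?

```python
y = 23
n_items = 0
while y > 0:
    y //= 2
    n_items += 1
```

Let's trace through this code step by step.

Initialize: y = 23
Initialize: n_items = 0
Entering loop: while y > 0:

After execution: n_items = 5
5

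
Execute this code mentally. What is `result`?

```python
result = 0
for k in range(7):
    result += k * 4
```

Let's trace through this code step by step.

Initialize: result = 0
Entering loop: for k in range(7):

After execution: result = 84
84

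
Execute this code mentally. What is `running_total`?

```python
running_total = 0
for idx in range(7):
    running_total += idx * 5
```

Let's trace through this code step by step.

Initialize: running_total = 0
Entering loop: for idx in range(7):

After execution: running_total = 105
105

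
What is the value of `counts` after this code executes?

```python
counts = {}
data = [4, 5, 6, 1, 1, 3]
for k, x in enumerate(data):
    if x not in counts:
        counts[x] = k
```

Let's trace through this code step by step.

Initialize: counts = {}
Initialize: data = [4, 5, 6, 1, 1, 3]
Entering loop: for k, x in enumerate(data):

After execution: counts = {4: 0, 5: 1, 6: 2, 1: 3, 3: 5}
{4: 0, 5: 1, 6: 2, 1: 3, 3: 5}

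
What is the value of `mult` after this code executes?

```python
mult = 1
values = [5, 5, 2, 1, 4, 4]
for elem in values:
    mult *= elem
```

Let's trace through this code step by step.

Initialize: mult = 1
Initialize: values = [5, 5, 2, 1, 4, 4]
Entering loop: for elem in values:

After execution: mult = 800
800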